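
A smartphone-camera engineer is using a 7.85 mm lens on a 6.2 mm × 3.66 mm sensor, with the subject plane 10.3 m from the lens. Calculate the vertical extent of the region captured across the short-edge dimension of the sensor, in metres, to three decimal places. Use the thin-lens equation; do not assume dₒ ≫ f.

4.799 m

dₒ: 10.3 m = 10300 mm.
Similar triangles through the lens centre give W/dₒ = h/dᵢ; with 1/f = 1/dₒ + 1/dᵢ this gives W = h·(dₒ − f)/f.
W = 3.66 mm × (10300 − 7.85) / 7.85 = 3.66 × 1311.1019 ≈ 4798.633 mm = 4.79863 m.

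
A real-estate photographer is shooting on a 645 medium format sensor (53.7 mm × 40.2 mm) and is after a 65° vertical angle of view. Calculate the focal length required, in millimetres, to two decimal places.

31.55 mm

From α = 2·arctan(h/2f) we get f = h / (2·tan(α/2)).
With h = 40.2 mm and α/2 = 32.5°, tan(α/2) ≈ 0.63707, so f ≈ 40.2 / 1.27414 ≈ 31.5507 mm.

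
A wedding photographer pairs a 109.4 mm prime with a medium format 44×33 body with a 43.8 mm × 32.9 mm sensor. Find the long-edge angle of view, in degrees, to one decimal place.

Angle of view α = 2·arctan(w/2f) with w = 43.8 mm and f = 109.4 mm.
w/2f = 0.20018; arctan(0.20018) ≈ 11.3200°, so α ≈ 22.6400°.

22.6°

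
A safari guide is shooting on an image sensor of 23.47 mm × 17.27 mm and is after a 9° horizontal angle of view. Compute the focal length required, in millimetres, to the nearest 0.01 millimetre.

From α = 2·arctan(w/2f) we get f = w / (2·tan(α/2)).
With w = 23.47 mm and α/2 = 4.5°, tan(α/2) ≈ 0.07870, so f ≈ 23.47 / 0.15740 ≈ 149.1073 mm.

149.11 mm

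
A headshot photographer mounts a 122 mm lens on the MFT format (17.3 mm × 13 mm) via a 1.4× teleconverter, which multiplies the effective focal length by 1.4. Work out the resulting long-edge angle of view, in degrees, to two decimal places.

5.80°

Effective focal length f = 122 × 1.4 = 170.8 mm.
α = 2·arctan(17.3 / (2 × 170.8)) = 2·arctan(0.05064) ≈ 5.7984°.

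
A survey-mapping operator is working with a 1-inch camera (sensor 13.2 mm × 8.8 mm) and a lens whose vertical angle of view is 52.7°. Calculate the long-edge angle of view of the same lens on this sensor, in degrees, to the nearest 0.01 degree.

73.22°

From the vertical AOV: f = 8.8 / (2·tan(26.35°)) = 8.8 / 0.99063 ≈ 8.8832 mm.
Long-edge AOV = 2·arctan(13.2 / (2 × 8.8832)) = 2·arctan(0.74298) ≈ 73.2229°.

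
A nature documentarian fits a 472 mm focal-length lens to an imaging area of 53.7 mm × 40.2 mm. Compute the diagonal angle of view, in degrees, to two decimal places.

Sensor diagonal = √(53.7² + 40.2²) = √4499.7300 ≈ 67.0800 mm.
Angle of view α = 2·arctan(d/2f) with d = 67.0800 mm and f = 472 mm.
d/2f = 0.07106; arctan(0.07106) ≈ 4.0646°, so α ≈ 8.1291°.

8.13°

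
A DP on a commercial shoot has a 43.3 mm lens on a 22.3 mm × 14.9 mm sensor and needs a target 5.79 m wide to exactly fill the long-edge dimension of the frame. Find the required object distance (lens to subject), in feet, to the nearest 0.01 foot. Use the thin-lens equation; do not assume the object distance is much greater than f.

W: 5.79 m = 5790 mm.
Magnification m = w/W = dᵢ/dₒ; combined with 1/f = 1/dₒ + 1/dᵢ this gives dₒ = f·(1 + W/w).
dₒ = 43.3 mm × (1 + 5790/22.3) = 43.3 × 260.6413 ≈ 11285.766 mm = 11285.766/304.8 ft = 37.0268 ft.

37.03 ft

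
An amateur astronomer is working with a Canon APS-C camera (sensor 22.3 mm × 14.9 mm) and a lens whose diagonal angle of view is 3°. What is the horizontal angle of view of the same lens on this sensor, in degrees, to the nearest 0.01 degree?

Sensor diagonal = √(22.3² + 14.9²) = √719.3000 ≈ 26.8198 mm.
From the diagonal AOV: f = 26.8198 / (2·tan(1.5°)) = 26.8198 / 0.05237 ≈ 512.1028 mm.
Horizontal AOV = 2·arctan(22.3 / (2 × 512.1028)) = 2·arctan(0.02177) ≈ 2.4946°.

2.49°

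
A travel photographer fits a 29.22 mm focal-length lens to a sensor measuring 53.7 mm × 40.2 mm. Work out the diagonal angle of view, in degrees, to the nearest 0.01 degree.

Sensor diagonal = √(53.7² + 40.2²) = √4499.7300 ≈ 67.0800 mm.
Angle of view α = 2·arctan(d/2f) with d = 67.0800 mm and f = 29.22 mm.
d/2f = 1.14784; arctan(1.14784) ≈ 48.9377°, so α ≈ 97.8754°.

97.88°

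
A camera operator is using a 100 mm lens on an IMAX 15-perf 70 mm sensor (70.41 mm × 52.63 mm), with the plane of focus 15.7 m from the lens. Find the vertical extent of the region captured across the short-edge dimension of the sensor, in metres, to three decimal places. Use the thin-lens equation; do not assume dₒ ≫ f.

8.210 m

dₒ: 15.7 m = 15700 mm.
Similar triangles through the lens centre give W/dₒ = h/dᵢ; with 1/f = 1/dₒ + 1/dᵢ this gives W = h·(dₒ − f)/f.
W = 52.63 mm × (15700 − 100) / 100 = 52.63 × 156.0000 ≈ 8210.280 mm = 8.21028 m.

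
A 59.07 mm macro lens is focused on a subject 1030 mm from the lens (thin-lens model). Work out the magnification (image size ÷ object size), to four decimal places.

0.0608×

Thin lens: 1/f = 1/dₒ + 1/dᵢ → 1/dᵢ = 1/59.07 − 1/1030 = 0.0159582 mm⁻¹, so dᵢ ≈ 62.6637 mm.
Magnification m = dᵢ/dₒ = 62.6637/1030 ≈ 0.06084.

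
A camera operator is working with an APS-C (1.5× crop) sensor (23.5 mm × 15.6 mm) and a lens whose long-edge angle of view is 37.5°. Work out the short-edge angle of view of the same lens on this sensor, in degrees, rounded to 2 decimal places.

From the long-edge AOV: f = 23.5 / (2·tan(18.75°)) = 23.5 / 0.67891 ≈ 34.6144 mm.
Short-edge AOV = 2·arctan(15.6 / (2 × 34.6144)) = 2·arctan(0.22534) ≈ 25.3978°.

25.40°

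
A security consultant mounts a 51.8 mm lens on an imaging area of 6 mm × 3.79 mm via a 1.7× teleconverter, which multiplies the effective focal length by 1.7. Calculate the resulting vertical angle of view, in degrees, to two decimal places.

Effective focal length f = 51.8 × 1.7 = 88.06 mm.
α = 2·arctan(3.79 / (2 × 88.06)) = 2·arctan(0.02152) ≈ 2.4656°.

2.47°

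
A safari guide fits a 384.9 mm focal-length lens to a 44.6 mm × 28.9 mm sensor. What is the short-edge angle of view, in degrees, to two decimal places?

Angle of view α = 2·arctan(h/2f) with h = 28.9 mm and f = 384.9 mm.
h/2f = 0.03754; arctan(0.03754) ≈ 2.1500°, so α ≈ 4.3000°.

4.30°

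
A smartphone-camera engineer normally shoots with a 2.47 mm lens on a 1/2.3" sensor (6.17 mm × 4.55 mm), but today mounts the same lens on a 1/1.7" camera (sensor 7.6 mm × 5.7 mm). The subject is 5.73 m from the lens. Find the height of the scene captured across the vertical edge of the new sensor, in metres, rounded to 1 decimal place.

13.2 m

The focal length stays 2.47 mm; the relevant sensor dimension is now h = 5.7 mm. Object distance dₒ = 5.73 m = 5730 mm.
Thin-lens field height W = h·(dₒ − f)/f = 5.7 × (5730 − 2.47)/2.47 ≈ 13217.377 mm = 13.2174 m.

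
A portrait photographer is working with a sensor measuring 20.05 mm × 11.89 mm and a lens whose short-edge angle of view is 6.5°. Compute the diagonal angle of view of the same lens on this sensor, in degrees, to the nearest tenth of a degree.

From the short-edge AOV: f = 11.89 / (2·tan(3.25°)) = 11.89 / 0.11357 ≈ 104.6948 mm.
Sensor diagonal = √(20.05² + 11.89²) = √543.3746 ≈ 23.3104 mm.
Diagonal AOV = 2·arctan(23.3104 / (2 × 104.6948)) = 2·arctan(0.11133) ≈ 12.7047°.

12.7°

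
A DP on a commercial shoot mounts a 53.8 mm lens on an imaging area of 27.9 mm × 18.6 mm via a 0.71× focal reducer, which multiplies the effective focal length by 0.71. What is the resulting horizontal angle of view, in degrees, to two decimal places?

40.12°

Effective focal length f = 53.8 × 0.71 = 38.198 mm.
α = 2·arctan(27.9 / (2 × 38.198)) = 2·arctan(0.36520) ≈ 40.1246°.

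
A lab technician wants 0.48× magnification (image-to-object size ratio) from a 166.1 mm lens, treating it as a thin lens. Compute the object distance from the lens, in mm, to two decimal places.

512.14 mm

With m = dᵢ/dₒ and 1/f = 1/dₒ + 1/dᵢ, substituting dᵢ = m·dₒ gives 1/f = (1 + 1/m)/dₒ, hence dₒ = f·(1 + 1/m).
dₒ = 166.1 × (1 + 1/0.48) = 166.1 × 3.08333 ≈ 512.142 mm.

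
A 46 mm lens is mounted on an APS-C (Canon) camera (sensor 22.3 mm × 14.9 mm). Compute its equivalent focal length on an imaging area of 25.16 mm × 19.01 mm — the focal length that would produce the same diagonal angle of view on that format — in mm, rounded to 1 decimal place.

54.1 mm

Sensor diagonal = √(22.3² + 14.9²) = √719.3000 ≈ 26.8198 mm.
Sensor diagonal = √(25.16² + 19.01²) = √994.4057 ≈ 31.5342 mm.
Equal angle of view means equal diagonal/f ratio, so f₂ = f₁ · (diagonal₂/diagonal₁) = 46 × 31.5342/26.8198.
f₂ = 46 × 1.17578 ≈ 54.086 mm.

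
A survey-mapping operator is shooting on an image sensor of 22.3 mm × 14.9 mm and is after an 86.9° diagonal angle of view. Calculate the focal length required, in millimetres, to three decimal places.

Sensor diagonal = √(22.3² + 14.9²) = √719.3000 ≈ 26.8198 mm.
From α = 2·arctan(d/2f) we get f = d / (2·tan(α/2)).
With d = 26.8198 mm and α/2 = 43.45°, tan(α/2) ≈ 0.94731, so f ≈ 26.8198 / 1.89461 ≈ 14.1558 mm.

14.156 mm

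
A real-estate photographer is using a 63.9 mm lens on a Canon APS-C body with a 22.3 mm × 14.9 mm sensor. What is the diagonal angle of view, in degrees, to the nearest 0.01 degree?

23.70°

Sensor diagonal = √(22.3² + 14.9²) = √719.3000 ≈ 26.8198 mm.
Angle of view α = 2·arctan(d/2f) with d = 26.8198 mm and f = 63.9 mm.
d/2f = 0.20986; arctan(0.20986) ≈ 11.8520°, so α ≈ 23.7039°.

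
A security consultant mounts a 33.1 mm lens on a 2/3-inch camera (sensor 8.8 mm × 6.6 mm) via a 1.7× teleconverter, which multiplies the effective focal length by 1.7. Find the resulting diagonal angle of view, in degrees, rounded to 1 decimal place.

11.2°

Effective focal length f = 33.1 × 1.7 = 56.27 mm.
Sensor diagonal = √(8.8² + 6.6²) = √121.0000 ≈ 11.0000 mm.
α = 2·arctan(11.000 / (2 × 56.27)) = 2·arctan(0.09774) ≈ 11.1651°.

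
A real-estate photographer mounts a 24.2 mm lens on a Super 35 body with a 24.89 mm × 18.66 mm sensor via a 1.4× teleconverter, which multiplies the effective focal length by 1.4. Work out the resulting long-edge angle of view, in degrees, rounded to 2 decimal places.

Effective focal length f = 24.2 × 1.4 = 33.88 mm.
α = 2·arctan(24.89 / (2 × 33.88)) = 2·arctan(0.36733) ≈ 40.3392°.

40.34°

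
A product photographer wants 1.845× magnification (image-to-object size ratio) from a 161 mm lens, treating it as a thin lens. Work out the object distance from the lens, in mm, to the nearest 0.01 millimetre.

With m = dᵢ/dₒ and 1/f = 1/dₒ + 1/dᵢ, substituting dᵢ = m·dₒ gives 1/f = (1 + 1/m)/dₒ, hence dₒ = f·(1 + 1/m).
dₒ = 161 × (1 + 1/1.845) = 161 × 1.54201 ≈ 248.263 mm.

248.26 mm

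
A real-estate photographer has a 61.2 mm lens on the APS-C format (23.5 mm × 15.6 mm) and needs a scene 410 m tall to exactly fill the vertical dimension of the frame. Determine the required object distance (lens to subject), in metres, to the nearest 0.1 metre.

1608.5 m

W: 410 m = 410000 mm.
Magnification m = h/W = dᵢ/dₒ; combined with 1/f = 1/dₒ + 1/dᵢ this gives dₒ = f·(1 + W/h).
dₒ = 61.2 mm × (1 + 410000/15.6) = 61.2 × 26283.0513 ≈ 1608522.738 mm = 1608.52 m.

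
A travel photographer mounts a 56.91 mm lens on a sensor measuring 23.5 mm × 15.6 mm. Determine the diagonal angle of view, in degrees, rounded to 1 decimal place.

Sensor diagonal = √(23.5² + 15.6²) = √795.6100 ≈ 28.2066 mm.
Angle of view α = 2·arctan(d/2f) with d = 28.2066 mm and f = 56.91 mm.
d/2f = 0.24782; arctan(0.24782) ≈ 13.9185°, so α ≈ 27.8370°.

27.8°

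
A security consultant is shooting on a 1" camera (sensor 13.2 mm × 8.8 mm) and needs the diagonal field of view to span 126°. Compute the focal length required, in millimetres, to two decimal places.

4.04 mm

Sensor diagonal = √(13.2² + 8.8²) = √251.6800 ≈ 15.8644 mm.
From α = 2·arctan(d/2f) we get f = d / (2·tan(α/2)).
With d = 15.8644 mm and α/2 = 63°, tan(α/2) ≈ 1.96261, so f ≈ 15.8644 / 3.92522 ≈ 4.0417 mm.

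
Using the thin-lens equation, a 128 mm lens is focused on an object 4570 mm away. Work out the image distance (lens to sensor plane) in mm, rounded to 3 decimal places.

1/dᵢ = 1/f − 1/dₒ = 1/128 − 1/4570 = 0.0075937 mm⁻¹.
dᵢ = 1/0.0075937 ≈ 131.6884 mm.

131.688 mm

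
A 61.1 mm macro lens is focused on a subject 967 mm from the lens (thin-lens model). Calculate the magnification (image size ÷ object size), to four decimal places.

Thin lens: 1/f = 1/dₒ + 1/dᵢ → 1/dᵢ = 1/61.1 − 1/967 = 0.0153325 mm⁻¹, so dᵢ ≈ 65.2210 mm.
Magnification m = dᵢ/dₒ = 65.2210/967 ≈ 0.06745.

0.0674×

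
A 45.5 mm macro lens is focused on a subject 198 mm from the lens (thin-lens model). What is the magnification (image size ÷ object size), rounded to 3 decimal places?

0.298×

Thin lens: 1/f = 1/dₒ + 1/dᵢ → 1/dᵢ = 1/45.5 − 1/198 = 0.0169275 mm⁻¹, so dᵢ ≈ 59.0754 mm.
Magnification m = dᵢ/dₒ = 59.0754/198 ≈ 0.29836.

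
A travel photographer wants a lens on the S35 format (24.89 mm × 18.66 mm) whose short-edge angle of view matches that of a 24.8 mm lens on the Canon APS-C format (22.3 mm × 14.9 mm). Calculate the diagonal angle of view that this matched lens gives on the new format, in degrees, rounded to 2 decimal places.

53.20°

Equal short-edge AOV ⇒ f₂ = f₁ · 18.66/14.9 = 24.8 × 1.25235 ≈ 31.0583 mm.
Sensor diagonal = √(24.89² + 18.66²) = √967.7077 ≈ 31.1080 mm.
Diagonal AOV on the new format = 2·arctan(31.1080 / (2 × 31.0583)) = 2·arctan(0.50080) ≈ 53.2035°.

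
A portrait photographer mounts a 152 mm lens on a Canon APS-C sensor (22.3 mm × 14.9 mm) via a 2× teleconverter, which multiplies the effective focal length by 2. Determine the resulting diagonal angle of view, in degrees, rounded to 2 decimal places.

5.05°

Effective focal length f = 152 × 2 = 304 mm.
Sensor diagonal = √(22.3² + 14.9²) = √719.3000 ≈ 26.8198 mm.
α = 2·arctan(26.820 / (2 × 304)) = 2·arctan(0.04411) ≈ 5.0515°.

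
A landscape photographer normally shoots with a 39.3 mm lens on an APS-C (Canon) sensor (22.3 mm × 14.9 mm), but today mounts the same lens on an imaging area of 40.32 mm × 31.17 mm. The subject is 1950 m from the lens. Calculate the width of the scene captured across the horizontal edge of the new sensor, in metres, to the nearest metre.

2001 m

The focal length stays 39.3 mm; the relevant sensor dimension is now w = 40.32 mm. Object distance dₒ = 1950 m = 1.95e+06 mm.
Thin-lens field width W = w·(dₒ − f)/f = 40.32 × (1.95e+06 − 39.3)/39.3 ≈ 2000570.367 mm = 2000.57 m.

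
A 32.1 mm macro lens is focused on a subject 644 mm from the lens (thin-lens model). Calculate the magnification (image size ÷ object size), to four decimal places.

0.0525×

Thin lens: 1/f = 1/dₒ + 1/dᵢ → 1/dᵢ = 1/32.1 − 1/644 = 0.0295999 mm⁻¹, so dᵢ ≈ 33.7840 mm.
Magnification m = dᵢ/dₒ = 33.7840/644 ≈ 0.05246.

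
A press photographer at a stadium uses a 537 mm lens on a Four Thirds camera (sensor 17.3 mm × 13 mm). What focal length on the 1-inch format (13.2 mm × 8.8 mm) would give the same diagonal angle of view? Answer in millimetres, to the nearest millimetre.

394 mm

Sensor diagonal = √(17.3² + 13²) = √468.2900 ≈ 21.6400 mm.
Sensor diagonal = √(13.2² + 8.8²) = √251.6800 ≈ 15.8644 mm.
Equal angle of view means equal diagonal/f ratio, so f₂ = f₁ · (diagonal₂/diagonal₁) = 537 × 15.8644/21.6400.
f₂ = 537 × 0.73311 ≈ 393.678 mm.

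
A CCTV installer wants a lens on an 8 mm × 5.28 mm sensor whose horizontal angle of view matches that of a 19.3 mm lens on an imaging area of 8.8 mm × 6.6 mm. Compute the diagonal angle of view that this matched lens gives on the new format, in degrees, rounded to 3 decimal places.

Equal horizontal AOV ⇒ f₂ = f₁ · 8/8.8 = 19.3 × 0.90909 ≈ 17.5455 mm.
Sensor diagonal = √(8² + 5.28²) = √91.8784 ≈ 9.5853 mm.
Diagonal AOV on the new format = 2·arctan(9.5853 / (2 × 17.5455)) = 2·arctan(0.27316) ≈ 30.5561°.

30.556°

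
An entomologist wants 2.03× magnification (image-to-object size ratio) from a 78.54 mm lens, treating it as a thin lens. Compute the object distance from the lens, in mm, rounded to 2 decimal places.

117.23 mm

With m = dᵢ/dₒ and 1/f = 1/dₒ + 1/dᵢ, substituting dᵢ = m·dₒ gives 1/f = (1 + 1/m)/dₒ, hence dₒ = f·(1 + 1/m).
dₒ = 78.54 × (1 + 1/2.03) = 78.54 × 1.49261 ≈ 117.230 mm.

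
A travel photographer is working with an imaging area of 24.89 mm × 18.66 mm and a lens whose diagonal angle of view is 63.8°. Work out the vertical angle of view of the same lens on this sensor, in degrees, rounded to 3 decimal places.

Sensor diagonal = √(24.89² + 18.66²) = √967.7077 ≈ 31.1080 mm.
From the diagonal AOV: f = 31.1080 / (2·tan(31.9°)) = 31.1080 / 1.24489 ≈ 24.9885 mm.
Vertical AOV = 2·arctan(18.66 / (2 × 24.9885)) = 2·arctan(0.37337) ≈ 40.9484°.

40.948°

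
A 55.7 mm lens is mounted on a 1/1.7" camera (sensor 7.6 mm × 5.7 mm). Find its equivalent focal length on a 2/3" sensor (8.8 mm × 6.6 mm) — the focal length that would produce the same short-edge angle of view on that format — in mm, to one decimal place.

Equal angle of view means equal height/f ratio, so f₂ = f₁ · (height₂/height₁) = 55.7 × 6.6/5.7.
f₂ = 55.7 × 1.15789 ≈ 64.495 mm.

64.5 mm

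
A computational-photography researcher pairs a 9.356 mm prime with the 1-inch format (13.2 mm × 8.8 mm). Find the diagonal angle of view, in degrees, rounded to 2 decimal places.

80.58°

Sensor diagonal = √(13.2² + 8.8²) = √251.6800 ≈ 15.8644 mm.
Angle of view α = 2·arctan(d/2f) with d = 15.8644 mm and f = 9.356 mm.
d/2f = 0.84782; arctan(0.84782) ≈ 40.2920°, so α ≈ 80.5840°.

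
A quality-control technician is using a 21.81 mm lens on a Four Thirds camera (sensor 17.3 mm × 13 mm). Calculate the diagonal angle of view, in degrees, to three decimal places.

52.772°

Sensor diagonal = √(17.3² + 13²) = √468.2900 ≈ 21.6400 mm.
Angle of view α = 2·arctan(d/2f) with d = 21.6400 mm and f = 21.81 mm.
d/2f = 0.49610; arctan(0.49610) ≈ 26.3861°, so α ≈ 52.7723°.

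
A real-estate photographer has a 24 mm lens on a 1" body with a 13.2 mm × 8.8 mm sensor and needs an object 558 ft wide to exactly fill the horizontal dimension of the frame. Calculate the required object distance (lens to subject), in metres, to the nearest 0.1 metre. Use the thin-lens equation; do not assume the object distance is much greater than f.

W: 558 ft × 304.8 mm/ft = 170078.39 mm.
Magnification m = w/W = dᵢ/dₒ; combined with 1/f = 1/dₒ + 1/dᵢ this gives dₒ = f·(1 + W/w).
dₒ = 24 mm × (1 + 170078/13.2) = 24 × 12885.7269 ≈ 309257.445 mm = 309.257 m.

309.3 m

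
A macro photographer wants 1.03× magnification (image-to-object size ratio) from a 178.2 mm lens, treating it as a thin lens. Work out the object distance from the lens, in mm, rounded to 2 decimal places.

351.21 mm

With m = dᵢ/dₒ and 1/f = 1/dₒ + 1/dᵢ, substituting dᵢ = m·dₒ gives 1/f = (1 + 1/m)/dₒ, hence dₒ = f·(1 + 1/m).
dₒ = 178.2 × (1 + 1/1.03) = 178.2 × 1.97087 ≈ 351.210 mm.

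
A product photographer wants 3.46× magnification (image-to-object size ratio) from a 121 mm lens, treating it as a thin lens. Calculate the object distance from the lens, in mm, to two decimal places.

155.97 mm

With m = dᵢ/dₒ and 1/f = 1/dₒ + 1/dᵢ, substituting dᵢ = m·dₒ gives 1/f = (1 + 1/m)/dₒ, hence dₒ = f·(1 + 1/m).
dₒ = 121 × (1 + 1/3.46) = 121 × 1.28902 ≈ 155.971 mm.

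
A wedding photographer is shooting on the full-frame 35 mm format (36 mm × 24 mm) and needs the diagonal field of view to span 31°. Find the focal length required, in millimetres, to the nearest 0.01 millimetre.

Sensor diagonal = √(36² + 24²) = √1872.0000 ≈ 43.2666 mm.
From α = 2·arctan(d/2f) we get f = d / (2·tan(α/2)).
With d = 43.2666 mm and α/2 = 15.5°, tan(α/2) ≈ 0.27732, so f ≈ 43.2666 / 0.55465 ≈ 78.0072 mm.

78.01 mm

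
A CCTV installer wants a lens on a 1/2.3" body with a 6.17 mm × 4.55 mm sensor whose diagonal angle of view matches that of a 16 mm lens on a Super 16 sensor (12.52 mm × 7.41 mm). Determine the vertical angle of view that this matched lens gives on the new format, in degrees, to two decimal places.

Sensor diagonal = √(12.52² + 7.41²) = √211.6585 ≈ 14.5485 mm.
Sensor diagonal = √(6.17² + 4.55²) = √58.7714 ≈ 7.6663 mm.
Equal diagonal AOV ⇒ f₂ = f₁ · 7.6663/14.5485 = 16 × 0.52694 ≈ 8.4311 mm.
Vertical AOV on the new format = 2·arctan(4.55 / (2 × 8.4311)) = 2·arctan(0.26983) ≈ 30.2014°.

30.20°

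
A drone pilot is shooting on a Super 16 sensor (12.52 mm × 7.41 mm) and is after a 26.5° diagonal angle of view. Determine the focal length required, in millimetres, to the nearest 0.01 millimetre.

30.89 mm

Sensor diagonal = √(12.52² + 7.41²) = √211.6585 ≈ 14.5485 mm.
From α = 2·arctan(d/2f) we get f = d / (2·tan(α/2)).
With d = 14.5485 mm and α/2 = 13.25°, tan(α/2) ≈ 0.23547, so f ≈ 14.5485 / 0.47094 ≈ 30.8926 mm.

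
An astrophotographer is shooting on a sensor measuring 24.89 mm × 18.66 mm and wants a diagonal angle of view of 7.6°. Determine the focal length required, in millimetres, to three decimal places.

Sensor diagonal = √(24.89² + 18.66²) = √967.7077 ≈ 31.1080 mm.
From α = 2·arctan(d/2f) we get f = d / (2·tan(α/2)).
With d = 31.1080 mm and α/2 = 3.8°, tan(α/2) ≈ 0.06642, so f ≈ 31.1080 / 0.13284 ≈ 234.1767 mm.

234.177 mm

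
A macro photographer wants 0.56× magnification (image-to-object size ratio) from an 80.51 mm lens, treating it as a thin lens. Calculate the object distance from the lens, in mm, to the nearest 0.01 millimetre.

224.28 mm

With m = dᵢ/dₒ and 1/f = 1/dₒ + 1/dᵢ, substituting dᵢ = m·dₒ gives 1/f = (1 + 1/m)/dₒ, hence dₒ = f·(1 + 1/m).
dₒ = 80.51 × (1 + 1/0.56) = 80.51 × 2.78571 ≈ 224.278 mm.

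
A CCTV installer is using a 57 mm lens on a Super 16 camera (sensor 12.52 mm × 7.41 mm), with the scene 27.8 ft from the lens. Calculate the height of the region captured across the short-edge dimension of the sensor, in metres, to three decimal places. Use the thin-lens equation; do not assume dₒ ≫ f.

dₒ: 27.8 ft × 304.8 mm/ft = 8473.44 mm.
Similar triangles through the lens centre give W/dₒ = h/dᵢ; with 1/f = 1/dₒ + 1/dᵢ this gives W = h·(dₒ − f)/f.
W = 7.41 mm × (8473.44 − 57) / 57 = 7.41 × 147.6568 ≈ 1094.137 mm = 1.09414 m.

1.094 m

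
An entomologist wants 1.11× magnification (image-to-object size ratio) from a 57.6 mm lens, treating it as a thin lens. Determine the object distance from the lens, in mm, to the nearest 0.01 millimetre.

109.49 mm

With m = dᵢ/dₒ and 1/f = 1/dₒ + 1/dᵢ, substituting dᵢ = m·dₒ gives 1/f = (1 + 1/m)/dₒ, hence dₒ = f·(1 + 1/m).
dₒ = 57.6 × (1 + 1/1.11) = 57.6 × 1.90090 ≈ 109.492 mm.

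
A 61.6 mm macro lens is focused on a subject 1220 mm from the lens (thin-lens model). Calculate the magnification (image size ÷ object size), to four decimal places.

0.0532×

Thin lens: 1/f = 1/dₒ + 1/dᵢ → 1/dᵢ = 1/61.6 − 1/1220 = 0.0154141 mm⁻¹, so dᵢ ≈ 64.8757 mm.
Magnification m = dᵢ/dₒ = 64.8757/1220 ≈ 0.05318.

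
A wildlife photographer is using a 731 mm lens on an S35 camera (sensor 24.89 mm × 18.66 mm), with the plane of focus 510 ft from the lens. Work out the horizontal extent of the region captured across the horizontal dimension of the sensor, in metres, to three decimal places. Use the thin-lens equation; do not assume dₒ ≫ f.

dₒ: 510 ft × 304.8 mm/ft = 155448.00 mm.
Similar triangles through the lens centre give W/dₒ = w/dᵢ; with 1/f = 1/dₒ + 1/dᵢ this gives W = w·(dₒ − f)/f.
W = 24.89 mm × (155448 − 731) / 731 = 24.89 × 211.6512 ≈ 5267.997 mm = 5.268 m.

5.268 m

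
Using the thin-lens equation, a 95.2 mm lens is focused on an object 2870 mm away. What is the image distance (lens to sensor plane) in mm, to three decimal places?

1/dᵢ = 1/f − 1/dₒ = 1/95.2 − 1/2870 = 0.0101558 mm⁻¹.
dᵢ = 1/0.0101558 ≈ 98.4662 mm.

98.466 mm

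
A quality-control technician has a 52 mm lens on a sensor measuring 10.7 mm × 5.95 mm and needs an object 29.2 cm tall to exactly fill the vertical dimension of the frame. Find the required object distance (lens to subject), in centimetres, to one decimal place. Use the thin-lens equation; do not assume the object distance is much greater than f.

W: 29.2 cm = 292 mm.
Magnification m = h/W = dᵢ/dₒ; combined with 1/f = 1/dₒ + 1/dᵢ this gives dₒ = f·(1 + W/h).
dₒ = 52 mm × (1 + 292/5.95) = 52 × 50.0756 ≈ 2603.933 mm = 260.393 cm.

260.4 cm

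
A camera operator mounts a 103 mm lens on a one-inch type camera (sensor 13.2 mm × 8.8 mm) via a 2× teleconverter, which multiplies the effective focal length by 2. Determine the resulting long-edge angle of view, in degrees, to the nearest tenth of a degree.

3.7°

Effective focal length f = 103 × 2 = 206 mm.
α = 2·arctan(13.2 / (2 × 206)) = 2·arctan(0.03204) ≈ 3.6701°.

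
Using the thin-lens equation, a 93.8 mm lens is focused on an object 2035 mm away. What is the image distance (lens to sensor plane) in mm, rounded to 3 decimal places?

98.332 mm

1/dᵢ = 1/f − 1/dₒ = 1/93.8 − 1/2035 = 0.0101696 mm⁻¹.
dᵢ = 1/0.0101696 ≈ 98.3325 mm.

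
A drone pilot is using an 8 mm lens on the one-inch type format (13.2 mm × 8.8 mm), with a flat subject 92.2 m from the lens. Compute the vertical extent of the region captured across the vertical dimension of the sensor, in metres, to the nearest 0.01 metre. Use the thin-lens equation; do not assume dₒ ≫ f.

101.41 m

dₒ: 92.2 m = 92200 mm.
Similar triangles through the lens centre give W/dₒ = h/dᵢ; with 1/f = 1/dₒ + 1/dᵢ this gives W = h·(dₒ − f)/f.
W = 8.8 mm × (92200 − 8) / 8 = 8.8 × 11524.0000 ≈ 101411.200 mm = 101.411 m.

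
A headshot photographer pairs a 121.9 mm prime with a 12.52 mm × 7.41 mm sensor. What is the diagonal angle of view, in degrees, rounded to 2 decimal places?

Sensor diagonal = √(12.52² + 7.41²) = √211.6585 ≈ 14.5485 mm.
Angle of view α = 2·arctan(d/2f) with d = 14.5485 mm and f = 121.9 mm.
d/2f = 0.05967; arctan(0.05967) ≈ 3.4150°, so α ≈ 6.8300°.

6.83°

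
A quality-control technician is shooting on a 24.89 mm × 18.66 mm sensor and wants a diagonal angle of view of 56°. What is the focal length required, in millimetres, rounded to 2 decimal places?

Sensor diagonal = √(24.89² + 18.66²) = √967.7077 ≈ 31.1080 mm.
From α = 2·arctan(d/2f) we get f = d / (2·tan(α/2)).
With d = 31.1080 mm and α/2 = 28°, tan(α/2) ≈ 0.53171, so f ≈ 31.1080 / 1.06342 ≈ 29.2528 mm.

29.25 mm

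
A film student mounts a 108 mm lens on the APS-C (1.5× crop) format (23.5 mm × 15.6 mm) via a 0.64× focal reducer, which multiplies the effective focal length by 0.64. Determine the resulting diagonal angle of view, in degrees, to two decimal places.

23.06°

Effective focal length f = 108 × 0.64 = 69.12 mm.
Sensor diagonal = √(23.5² + 15.6²) = √795.6100 ≈ 28.2066 mm.
α = 2·arctan(28.207 / (2 × 69.12)) = 2·arctan(0.20404) ≈ 23.0647°.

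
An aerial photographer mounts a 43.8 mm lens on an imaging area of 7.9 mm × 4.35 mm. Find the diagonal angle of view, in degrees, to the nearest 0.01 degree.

11.76°

Sensor diagonal = √(7.9² + 4.35²) = √81.3325 ≈ 9.0185 mm.
Angle of view α = 2·arctan(d/2f) with d = 9.0185 mm and f = 43.8 mm.
d/2f = 0.10295; arctan(0.10295) ≈ 5.8779°, so α ≈ 11.7558°.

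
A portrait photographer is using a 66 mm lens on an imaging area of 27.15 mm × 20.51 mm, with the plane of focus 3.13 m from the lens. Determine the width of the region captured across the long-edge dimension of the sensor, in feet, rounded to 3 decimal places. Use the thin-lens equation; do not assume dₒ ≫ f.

dₒ: 3.13 m = 3130 mm.
Similar triangles through the lens centre give W/dₒ = w/dᵢ; with 1/f = 1/dₒ + 1/dᵢ this gives W = w·(dₒ − f)/f.
W = 27.15 mm × (3130 − 66) / 66 = 27.15 × 46.4242 ≈ 1260.418 mm = 1260.418/304.8 ft = 4.13523 ft.

4.135 ft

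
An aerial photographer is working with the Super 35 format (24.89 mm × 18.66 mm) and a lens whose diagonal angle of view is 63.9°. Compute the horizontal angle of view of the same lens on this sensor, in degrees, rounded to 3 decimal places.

53.038°

Sensor diagonal = √(24.89² + 18.66²) = √967.7077 ≈ 31.1080 mm.
From the diagonal AOV: f = 31.1080 / (2·tan(31.95°)) = 31.1080 / 1.24731 ≈ 24.9400 mm.
Horizontal AOV = 2·arctan(24.89 / (2 × 24.9400)) = 2·arctan(0.49900) ≈ 53.0382°.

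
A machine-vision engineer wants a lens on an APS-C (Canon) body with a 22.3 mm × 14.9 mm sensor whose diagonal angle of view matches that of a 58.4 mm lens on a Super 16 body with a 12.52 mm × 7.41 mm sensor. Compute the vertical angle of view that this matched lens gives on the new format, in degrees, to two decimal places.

Sensor diagonal = √(12.52² + 7.41²) = √211.6585 ≈ 14.5485 mm.
Sensor diagonal = √(22.3² + 14.9²) = √719.3000 ≈ 26.8198 mm.
Equal diagonal AOV ⇒ f₂ = f₁ · 26.8198/14.5485 = 58.4 × 1.84347 ≈ 107.6589 mm.
Vertical AOV on the new format = 2·arctan(14.9 / (2 × 107.6589)) = 2·arctan(0.06920) ≈ 7.9171°.

7.92°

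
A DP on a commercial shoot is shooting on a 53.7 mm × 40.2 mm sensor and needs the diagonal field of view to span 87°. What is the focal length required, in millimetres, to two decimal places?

Sensor diagonal = √(53.7² + 40.2²) = √4499.7300 ≈ 67.0800 mm.
From α = 2·arctan(d/2f) we get f = d / (2·tan(α/2)).
With d = 67.0800 mm and α/2 = 43.5°, tan(α/2) ≈ 0.94896, so f ≈ 67.0800 / 1.89793 ≈ 35.3438 mm.

35.34 mm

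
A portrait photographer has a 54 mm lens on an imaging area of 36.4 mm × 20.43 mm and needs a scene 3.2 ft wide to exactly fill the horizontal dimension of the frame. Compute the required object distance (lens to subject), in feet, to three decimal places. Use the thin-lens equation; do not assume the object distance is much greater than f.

W: 3.2 ft × 304.8 mm/ft = 975.36 mm.
Magnification m = w/W = dᵢ/dₒ; combined with 1/f = 1/dₒ + 1/dᵢ this gives dₒ = f·(1 + W/w).
dₒ = 54 mm × (1 + 975.36/36.4) = 54 × 27.7956 ≈ 1500.963 mm = 1500.963/304.8 ft = 4.92442 ft.

4.924 ft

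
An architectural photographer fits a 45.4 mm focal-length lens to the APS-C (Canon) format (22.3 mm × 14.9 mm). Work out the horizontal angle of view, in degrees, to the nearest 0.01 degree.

Angle of view α = 2·arctan(w/2f) with w = 22.3 mm and f = 45.4 mm.
w/2f = 0.24559; arctan(0.24559) ≈ 13.7984°, so α ≈ 27.5969°.

27.60°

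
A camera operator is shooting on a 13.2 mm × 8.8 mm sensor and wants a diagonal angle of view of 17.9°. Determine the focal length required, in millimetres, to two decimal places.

50.37 mm

Sensor diagonal = √(13.2² + 8.8²) = √251.6800 ≈ 15.8644 mm.
From α = 2·arctan(d/2f) we get f = d / (2·tan(α/2)).
With d = 15.8644 mm and α/2 = 8.95°, tan(α/2) ≈ 0.15749, so f ≈ 15.8644 / 0.31498 ≈ 50.3665 mm.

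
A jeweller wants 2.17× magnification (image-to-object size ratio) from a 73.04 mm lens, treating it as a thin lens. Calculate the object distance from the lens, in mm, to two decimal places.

106.70 mm

With m = dᵢ/dₒ and 1/f = 1/dₒ + 1/dᵢ, substituting dᵢ = m·dₒ gives 1/f = (1 + 1/m)/dₒ, hence dₒ = f·(1 + 1/m).
dₒ = 73.04 × (1 + 1/2.17) = 73.04 × 1.46083 ≈ 106.699 mm.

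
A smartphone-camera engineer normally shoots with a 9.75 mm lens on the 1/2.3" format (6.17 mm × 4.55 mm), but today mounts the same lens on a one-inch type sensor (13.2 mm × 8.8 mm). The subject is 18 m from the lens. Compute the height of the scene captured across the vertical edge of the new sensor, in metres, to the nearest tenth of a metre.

16.2 m

The focal length stays 9.75 mm; the relevant sensor dimension is now h = 8.8 mm. Object distance dₒ = 18 m = 18000 mm.
Thin-lens field height W = h·(dₒ − f)/f = 8.8 × (18000 − 9.75)/9.75 ≈ 16237.354 mm = 16.2374 m.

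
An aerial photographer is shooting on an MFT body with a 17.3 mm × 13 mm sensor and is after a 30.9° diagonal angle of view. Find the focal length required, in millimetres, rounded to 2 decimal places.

39.15 mm

Sensor diagonal = √(17.3² + 13²) = √468.2900 ≈ 21.6400 mm.
From α = 2·arctan(d/2f) we get f = d / (2·tan(α/2)).
With d = 21.6400 mm and α/2 = 15.45°, tan(α/2) ≈ 0.27638, so f ≈ 21.6400 / 0.55277 ≈ 39.1483 mm.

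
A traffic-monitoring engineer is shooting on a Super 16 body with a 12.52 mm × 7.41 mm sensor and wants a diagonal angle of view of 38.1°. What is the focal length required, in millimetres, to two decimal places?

Sensor diagonal = √(12.52² + 7.41²) = √211.6585 ≈ 14.5485 mm.
From α = 2·arctan(d/2f) we get f = d / (2·tan(α/2)).
With d = 14.5485 mm and α/2 = 19.05°, tan(α/2) ≈ 0.34530, so f ≈ 14.5485 / 0.69061 ≈ 21.0662 mm.

21.07 mm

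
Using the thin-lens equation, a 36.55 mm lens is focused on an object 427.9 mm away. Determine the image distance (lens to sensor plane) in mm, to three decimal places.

39.964 mm

1/dᵢ = 1/f − 1/dₒ = 1/36.55 − 1/427.9 = 0.0250228 mm⁻¹.
dᵢ = 1/0.0250228 ≈ 39.9636 mm.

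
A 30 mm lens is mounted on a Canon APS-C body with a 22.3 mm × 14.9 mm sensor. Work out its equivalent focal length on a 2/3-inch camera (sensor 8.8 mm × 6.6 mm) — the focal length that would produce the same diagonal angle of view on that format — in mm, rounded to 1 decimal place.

12.3 mm

Sensor diagonal = √(22.3² + 14.9²) = √719.3000 ≈ 26.8198 mm.
Sensor diagonal = √(8.8² + 6.6²) = √121.0000 ≈ 11.0000 mm.
Equal angle of view means equal diagonal/f ratio, so f₂ = f₁ · (diagonal₂/diagonal₁) = 30 × 11.0000/26.8198.
f₂ = 30 × 0.41015 ≈ 12.304 mm.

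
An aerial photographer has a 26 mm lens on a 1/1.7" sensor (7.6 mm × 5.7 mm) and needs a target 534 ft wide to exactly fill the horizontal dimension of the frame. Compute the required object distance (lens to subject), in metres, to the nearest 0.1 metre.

W: 534 ft × 304.8 mm/ft = 162763.19 mm.
Magnification m = w/W = dᵢ/dₒ; combined with 1/f = 1/dₒ + 1/dᵢ this gives dₒ = f·(1 + W/w).
dₒ = 26 mm × (1 + 162763/7.6) = 26 × 21417.2098 ≈ 556847.456 mm = 556.847 m.

556.8 m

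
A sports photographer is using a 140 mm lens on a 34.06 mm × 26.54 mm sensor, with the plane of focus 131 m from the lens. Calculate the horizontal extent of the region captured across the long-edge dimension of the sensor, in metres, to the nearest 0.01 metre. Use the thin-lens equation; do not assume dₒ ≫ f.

31.84 m

dₒ: 131 m = 131000 mm.
Similar triangles through the lens centre give W/dₒ = w/dᵢ; with 1/f = 1/dₒ + 1/dᵢ this gives W = w·(dₒ − f)/f.
W = 34.06 mm × (131000 − 140) / 140 = 34.06 × 934.7143 ≈ 31836.369 mm = 31.8364 m.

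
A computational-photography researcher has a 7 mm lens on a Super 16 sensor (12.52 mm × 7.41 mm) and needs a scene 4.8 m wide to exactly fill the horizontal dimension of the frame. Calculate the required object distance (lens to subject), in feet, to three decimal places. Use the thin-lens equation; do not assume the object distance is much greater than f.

8.828 ft

W: 4.8 m = 4800 mm.
Magnification m = w/W = dᵢ/dₒ; combined with 1/f = 1/dₒ + 1/dᵢ this gives dₒ = f·(1 + W/w).
dₒ = 7 mm × (1 + 4800/12.52) = 7 × 384.3866 ≈ 2690.706 mm = 2690.706/304.8 ft = 8.82778 ft.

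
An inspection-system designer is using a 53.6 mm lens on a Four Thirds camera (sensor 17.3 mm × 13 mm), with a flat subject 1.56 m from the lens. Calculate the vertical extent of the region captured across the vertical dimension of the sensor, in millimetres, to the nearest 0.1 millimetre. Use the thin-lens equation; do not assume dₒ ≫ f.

365.4 mm

dₒ: 1.56 m = 1560 mm.
Similar triangles through the lens centre give W/dₒ = h/dᵢ; with 1/f = 1/dₒ + 1/dᵢ this gives W = h·(dₒ − f)/f.
W = 13 mm × (1560 − 53.6) / 53.6 = 13 × 28.1045 ≈ 365.358 mm.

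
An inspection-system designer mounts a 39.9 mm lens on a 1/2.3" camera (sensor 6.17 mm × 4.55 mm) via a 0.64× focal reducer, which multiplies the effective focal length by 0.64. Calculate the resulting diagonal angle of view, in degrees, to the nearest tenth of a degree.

Effective focal length f = 39.9 × 0.64 = 25.536 mm.
Sensor diagonal = √(6.17² + 4.55²) = √58.7714 ≈ 7.6663 mm.
α = 2·arctan(7.666 / (2 × 25.536)) = 2·arctan(0.15011) ≈ 17.0735°.

17.1°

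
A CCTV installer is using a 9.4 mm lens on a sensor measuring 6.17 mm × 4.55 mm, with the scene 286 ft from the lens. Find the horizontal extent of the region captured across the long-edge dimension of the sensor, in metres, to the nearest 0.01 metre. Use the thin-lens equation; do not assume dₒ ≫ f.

57.21 m

dₒ: 286 ft × 304.8 mm/ft = 87172.80 mm.
Similar triangles through the lens centre give W/dₒ = w/dᵢ; with 1/f = 1/dₒ + 1/dᵢ this gives W = w·(dₒ − f)/f.
W = 6.17 mm × (87172.8 − 9.4) / 9.4 = 6.17 × 9272.7018 ≈ 57212.570 mm = 57.2126 m.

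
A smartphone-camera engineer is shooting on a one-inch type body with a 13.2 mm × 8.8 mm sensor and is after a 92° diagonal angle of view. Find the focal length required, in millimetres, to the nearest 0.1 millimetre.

Sensor diagonal = √(13.2² + 8.8²) = √251.6800 ≈ 15.8644 mm.
From α = 2·arctan(d/2f) we get f = d / (2·tan(α/2)).
With d = 15.8644 mm and α/2 = 46°, tan(α/2) ≈ 1.03553, so f ≈ 15.8644 / 2.07106 ≈ 7.6600 mm.

7.7 mm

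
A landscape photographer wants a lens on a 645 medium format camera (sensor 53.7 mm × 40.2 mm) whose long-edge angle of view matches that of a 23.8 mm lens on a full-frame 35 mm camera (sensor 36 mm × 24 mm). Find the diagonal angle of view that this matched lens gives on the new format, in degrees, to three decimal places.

Equal long-edge AOV ⇒ f₂ = f₁ · 53.7/36 = 23.8 × 1.49167 ≈ 35.5017 mm.
Sensor diagonal = √(53.7² + 40.2²) = √4499.7300 ≈ 67.0800 mm.
Diagonal AOV on the new format = 2·arctan(67.0800 / (2 × 35.5017)) = 2·arctan(0.94474) ≈ 86.7450°.

86.745°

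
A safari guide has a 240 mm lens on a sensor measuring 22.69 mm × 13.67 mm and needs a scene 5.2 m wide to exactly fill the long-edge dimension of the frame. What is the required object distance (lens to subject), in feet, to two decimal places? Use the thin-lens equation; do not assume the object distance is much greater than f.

181.24 ft

W: 5.2 m = 5200 mm.
Magnification m = w/W = dᵢ/dₒ; combined with 1/f = 1/dₒ + 1/dᵢ this gives dₒ = f·(1 + W/w).
dₒ = 240 mm × (1 + 5200/22.69) = 240 × 230.1758 ≈ 55242.204 mm = 55242.204/304.8 ft = 181.241 ft.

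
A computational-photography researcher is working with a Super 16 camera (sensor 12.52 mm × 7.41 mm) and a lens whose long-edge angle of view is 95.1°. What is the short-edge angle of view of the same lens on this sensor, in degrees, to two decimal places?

From the long-edge AOV: f = 12.52 / (2·tan(47.55°)) = 12.52 / 2.18644 ≈ 5.7262 mm.
Short-edge AOV = 2·arctan(7.41 / (2 × 5.7262)) = 2·arctan(0.64703) ≈ 65.8079°.

65.81°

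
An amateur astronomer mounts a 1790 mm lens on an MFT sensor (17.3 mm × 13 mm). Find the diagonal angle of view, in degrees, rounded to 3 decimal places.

0.693°

Sensor diagonal = √(17.3² + 13²) = √468.2900 ≈ 21.6400 mm.
Angle of view α = 2·arctan(d/2f) with d = 21.6400 mm and f = 1790 mm.
d/2f = 0.00604; arctan(0.00604) ≈ 0.3463°, so α ≈ 0.6927°.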